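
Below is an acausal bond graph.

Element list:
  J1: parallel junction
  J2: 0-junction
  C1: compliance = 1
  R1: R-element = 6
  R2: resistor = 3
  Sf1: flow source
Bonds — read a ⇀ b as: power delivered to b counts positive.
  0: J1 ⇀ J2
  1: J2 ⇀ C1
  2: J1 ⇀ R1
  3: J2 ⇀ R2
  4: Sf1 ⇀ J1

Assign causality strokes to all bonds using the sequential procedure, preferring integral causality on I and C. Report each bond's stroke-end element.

b0 →J1
b1 →J2
b2 →R1
b3 →R2
b4 →Sf1

b4 stroke at Sf1  (Sf1 fixes flow; stroke at Sf1)
b1 stroke at J2  (prefer integral on C1)
b0 stroke at J1  (J2: bond 1 brought effort, rest push out)
b3 stroke at R2  (J2: bond 1 brought effort, rest push out)
b2 stroke at R1  (0-jn J1 has e-setter on 0)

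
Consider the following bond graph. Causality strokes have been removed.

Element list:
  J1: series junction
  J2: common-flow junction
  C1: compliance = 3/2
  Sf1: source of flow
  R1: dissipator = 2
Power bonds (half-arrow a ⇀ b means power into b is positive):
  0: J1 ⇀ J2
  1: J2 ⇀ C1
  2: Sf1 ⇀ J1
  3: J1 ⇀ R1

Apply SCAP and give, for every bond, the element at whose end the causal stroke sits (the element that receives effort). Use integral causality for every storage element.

β0 →J1
β1 →J2
β2 →Sf1
β3 →J1

b2 stroke→Sf1  (Sf1: flow source, stroke at near end)
b0 stroke→J1  (J1: bond 2 brought flow, rest push out)
b3 stroke→J1  (1-jn J1 has f-setter on 2)
b1 stroke→J2  (1-jn J2 has f-setter on 0)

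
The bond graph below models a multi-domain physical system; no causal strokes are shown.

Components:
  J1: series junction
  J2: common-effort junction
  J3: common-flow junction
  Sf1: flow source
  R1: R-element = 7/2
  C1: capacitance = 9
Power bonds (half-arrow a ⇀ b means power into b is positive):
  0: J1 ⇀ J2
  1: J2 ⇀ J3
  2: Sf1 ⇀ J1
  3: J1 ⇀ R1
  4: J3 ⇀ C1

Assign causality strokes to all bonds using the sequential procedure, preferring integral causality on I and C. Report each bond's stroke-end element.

β0 |J1
β1 |J2
β2 |Sf1
β3 |J1
β4 |J3

b2 stroke→Sf1  (Sf1 (Sf) sets flow on bond)
b0 stroke→J1  (J1 flow already set via bond 2)
b3 stroke→J1  (1-jn J1 has f-setter on 2)
b1 stroke→J2  (only one effort-in slot at J2)
b4 stroke→J3  (1-jn J3 has f-setter on 1)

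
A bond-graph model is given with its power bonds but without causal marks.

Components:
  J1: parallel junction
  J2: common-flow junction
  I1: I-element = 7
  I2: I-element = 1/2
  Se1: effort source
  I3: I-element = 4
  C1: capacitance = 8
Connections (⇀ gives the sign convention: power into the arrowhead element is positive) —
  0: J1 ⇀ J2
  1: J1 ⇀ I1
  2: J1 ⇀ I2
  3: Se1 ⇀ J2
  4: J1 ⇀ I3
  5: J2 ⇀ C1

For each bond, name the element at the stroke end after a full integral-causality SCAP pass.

#3 →J2  (Se1 fixes effort; stroke away)
#1 →I1  (prefer integral on I1)
#2 →I2  (I2 outputs flow p/I2)
#4 →I3  (prefer integral on I3)
#0 →J1  (J1 needs exactly one e-in)
#5 →J2  (J2: bond 0 brought flow, rest push out)

b0 stroke→J1
b1 stroke→I1
b2 stroke→I2
b3 stroke→J2
b4 stroke→I3
b5 stroke→J2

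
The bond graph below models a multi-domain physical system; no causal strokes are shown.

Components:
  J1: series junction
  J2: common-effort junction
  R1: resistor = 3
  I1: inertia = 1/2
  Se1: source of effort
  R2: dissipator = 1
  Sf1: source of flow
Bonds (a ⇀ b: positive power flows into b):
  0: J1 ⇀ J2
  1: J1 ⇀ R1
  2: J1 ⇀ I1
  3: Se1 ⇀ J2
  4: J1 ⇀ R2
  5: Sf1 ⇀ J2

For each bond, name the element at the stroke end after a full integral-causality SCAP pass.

bond 3 stroke at J2  (Se1: effort source, stroke at far end)
bond 5 stroke at Sf1  (Sf1 (Sf) sets flow on bond)
bond 0 stroke at J1  (J2 effort already set via bond 3)
bond 2 stroke at I1  (I1 outputs flow p/I1)
bond 1 stroke at J1  (J1: bond 2 brought flow, rest push out)
bond 4 stroke at J1  (J1: bond 2 brought flow, rest push out)

#0 stroke→J1
#1 stroke→J1
#2 stroke→I1
#3 stroke→J2
#4 stroke→J1
#5 stroke→Sf1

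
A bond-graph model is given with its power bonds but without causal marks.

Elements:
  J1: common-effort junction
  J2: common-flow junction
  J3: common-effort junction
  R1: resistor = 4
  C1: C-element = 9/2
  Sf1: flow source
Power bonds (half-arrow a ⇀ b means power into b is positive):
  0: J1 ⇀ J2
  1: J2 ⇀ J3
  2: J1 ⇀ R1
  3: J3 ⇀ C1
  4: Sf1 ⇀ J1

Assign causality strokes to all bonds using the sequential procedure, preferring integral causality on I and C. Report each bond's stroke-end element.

bond 0 |J1
bond 1 |J2
bond 2 |R1
bond 3 |J3
bond 4 |Sf1

bond 4 stroke at Sf1  (source Sf1 imposes f)
bond 3 stroke at J3  (C1 integral (e out))
bond 1 stroke at J2  (J3: bond 3 brought effort, rest push out)
bond 0 stroke at J1  (J2 needs exactly one f-in)
bond 2 stroke at R1  (0-jn J1 has e-setter on 0)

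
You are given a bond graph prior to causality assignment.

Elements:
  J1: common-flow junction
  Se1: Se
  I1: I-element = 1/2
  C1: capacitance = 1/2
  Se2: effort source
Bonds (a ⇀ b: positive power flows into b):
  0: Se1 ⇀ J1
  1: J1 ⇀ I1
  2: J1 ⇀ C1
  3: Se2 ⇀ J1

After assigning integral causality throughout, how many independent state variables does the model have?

β0 stroke at J1  (source Se1 imposes e)
β3 stroke at J1  (Se2 fixes effort; stroke away)
β1 stroke at I1  (prefer integral on I1)
β2 stroke at J1  (1-jn J1 has f-setter on 1)

2  (C1, I1 all integral)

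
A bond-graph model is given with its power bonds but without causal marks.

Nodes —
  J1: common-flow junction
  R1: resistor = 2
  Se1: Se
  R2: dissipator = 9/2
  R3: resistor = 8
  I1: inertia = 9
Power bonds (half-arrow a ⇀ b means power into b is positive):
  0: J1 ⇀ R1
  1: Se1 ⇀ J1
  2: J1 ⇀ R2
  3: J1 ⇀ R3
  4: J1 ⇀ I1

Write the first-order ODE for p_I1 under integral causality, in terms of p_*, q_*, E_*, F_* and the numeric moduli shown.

b1 |J1  (Se1 fixes effort; stroke away)
b4 |I1  (I1 outputs flow p/I1)
b0 |J1  (1-jn J1 has f-setter on 4)
b2 |J1  (common-f at J1 fixed by 4)
b3 |J1  (J1: bond 4 brought flow, rest push out)

dp_I1/dt = E_Se1 - 29*p_I1/18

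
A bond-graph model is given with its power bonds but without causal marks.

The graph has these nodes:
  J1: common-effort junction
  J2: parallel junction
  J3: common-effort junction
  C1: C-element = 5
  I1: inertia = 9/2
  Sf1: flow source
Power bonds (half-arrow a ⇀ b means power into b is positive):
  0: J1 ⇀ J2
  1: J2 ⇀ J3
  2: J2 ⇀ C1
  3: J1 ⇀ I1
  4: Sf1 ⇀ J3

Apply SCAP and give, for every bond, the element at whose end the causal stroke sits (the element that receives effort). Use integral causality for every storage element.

b4 →Sf1  (source Sf1 imposes f)
b1 →J3  (only one effort-in slot at J3)
b2 →J2  (C1: C, integral causality)
b0 →J1  (J2: bond 2 brought effort, rest push out)
b3 →I1  (0-jn J1 has e-setter on 0)

bond 0 →J1
bond 1 →J3
bond 2 →J2
bond 3 →I1
bond 4 →Sf1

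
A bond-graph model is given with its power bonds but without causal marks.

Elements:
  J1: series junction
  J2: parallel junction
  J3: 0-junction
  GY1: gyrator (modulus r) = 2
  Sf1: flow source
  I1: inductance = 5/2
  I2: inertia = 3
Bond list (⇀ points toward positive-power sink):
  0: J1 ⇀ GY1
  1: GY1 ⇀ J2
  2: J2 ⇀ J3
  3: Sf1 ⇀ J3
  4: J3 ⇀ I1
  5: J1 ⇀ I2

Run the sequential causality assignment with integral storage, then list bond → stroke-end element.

bond 3 →Sf1  (Sf1 (Sf) sets flow on bond)
bond 4 →I1  (I1: I, integral causality)
bond 2 →J3  (closing 0-jn rule on J3)
bond 1 →J2  (J2: last free bond brings effort in)
bond 0 →J1  (GY1: gyrator matches bond 1)
bond 5 →I2  (closing 1-jn rule on J1)

β0 →J1
β1 →J2
β2 →J3
β3 →Sf1
β4 →I1
β5 →I2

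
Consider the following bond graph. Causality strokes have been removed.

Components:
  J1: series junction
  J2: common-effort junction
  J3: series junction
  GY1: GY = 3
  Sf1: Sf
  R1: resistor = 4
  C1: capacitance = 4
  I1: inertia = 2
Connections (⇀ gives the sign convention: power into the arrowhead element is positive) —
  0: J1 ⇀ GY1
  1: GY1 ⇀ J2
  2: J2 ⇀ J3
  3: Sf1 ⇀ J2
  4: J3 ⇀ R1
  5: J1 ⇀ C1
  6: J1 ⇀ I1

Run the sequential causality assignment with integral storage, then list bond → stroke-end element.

β3 |Sf1  (Sf1 fixes flow; stroke at Sf1)
β5 |J1  (C1: C, integral causality)
β6 |I1  (I1: I, integral causality)
β0 |J1  (J1 flow already set via bond 6)
β1 |J2  (GY GY1: same side as bond 0)
β2 |J3  (common-e at J2 fixed by 1)
β4 |R1  (closing 1-jn rule on J3)

β0 →J1
β1 →J2
β2 →J3
β3 →Sf1
β4 →R1
β5 →J1
β6 →I1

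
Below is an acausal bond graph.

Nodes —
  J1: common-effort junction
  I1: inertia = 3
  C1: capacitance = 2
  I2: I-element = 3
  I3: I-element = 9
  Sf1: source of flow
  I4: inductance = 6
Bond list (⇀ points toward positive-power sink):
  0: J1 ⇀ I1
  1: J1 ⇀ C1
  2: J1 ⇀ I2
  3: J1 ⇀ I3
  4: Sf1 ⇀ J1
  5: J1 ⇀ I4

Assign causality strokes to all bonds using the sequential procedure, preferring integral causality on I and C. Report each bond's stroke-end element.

#4 →Sf1  (Sf1 fixes flow; stroke at Sf1)
#0 →I1  (prefer integral on I1)
#1 →J1  (C1: C, integral causality)
#2 →I2  (0-jn J1 has e-setter on 1)
#3 →I3  (J1 effort already set via bond 1)
#5 →I4  (J1 effort already set via bond 1)

b0 |I1
b1 |J1
b2 |I2
b3 |I3
b4 |Sf1
b5 |I4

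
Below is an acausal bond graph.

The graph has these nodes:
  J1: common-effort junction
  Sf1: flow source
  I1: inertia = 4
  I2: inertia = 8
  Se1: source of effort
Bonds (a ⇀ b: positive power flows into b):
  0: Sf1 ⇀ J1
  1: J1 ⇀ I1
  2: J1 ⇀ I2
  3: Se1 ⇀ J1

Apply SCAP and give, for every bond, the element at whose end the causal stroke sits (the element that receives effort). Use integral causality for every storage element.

bond 0 →Sf1
bond 1 →I1
bond 2 →I2
bond 3 →J1

b0 stroke at Sf1  (source Sf1 imposes f)
b3 stroke at J1  (Se1: effort source, stroke at far end)
b1 stroke at I1  (J1 effort already set via bond 3)
b2 stroke at I2  (0-jn J1 has e-setter on 3)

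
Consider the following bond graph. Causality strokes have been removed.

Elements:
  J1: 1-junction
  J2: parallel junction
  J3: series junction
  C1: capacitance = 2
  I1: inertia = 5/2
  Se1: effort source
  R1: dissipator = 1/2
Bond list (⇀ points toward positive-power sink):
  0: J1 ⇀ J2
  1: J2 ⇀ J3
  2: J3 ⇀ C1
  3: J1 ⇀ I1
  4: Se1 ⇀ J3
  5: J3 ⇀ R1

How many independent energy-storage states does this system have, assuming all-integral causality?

bond 4 →J3  (Se1: effort source, stroke at far end)
bond 2 →J3  (C1: C, integral causality)
bond 3 →I1  (prefer integral on I1)
bond 0 →J1  (J1: bond 3 brought flow, rest push out)
bond 1 →J2  (J2: last free bond brings effort in)
bond 5 →J3  (1-jn J3 has f-setter on 1)

2  (C1, I1 all integral)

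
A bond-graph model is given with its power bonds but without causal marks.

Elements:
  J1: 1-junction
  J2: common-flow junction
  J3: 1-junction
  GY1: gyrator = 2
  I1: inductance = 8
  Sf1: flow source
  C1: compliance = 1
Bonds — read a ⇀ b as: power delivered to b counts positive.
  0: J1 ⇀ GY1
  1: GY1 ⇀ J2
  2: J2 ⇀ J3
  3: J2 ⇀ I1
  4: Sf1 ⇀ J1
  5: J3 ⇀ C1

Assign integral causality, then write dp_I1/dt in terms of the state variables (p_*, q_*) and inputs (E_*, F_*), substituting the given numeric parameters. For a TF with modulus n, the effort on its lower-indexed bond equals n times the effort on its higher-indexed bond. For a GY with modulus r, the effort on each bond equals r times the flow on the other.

bond 4 stroke→Sf1  (source Sf1 imposes f)
bond 0 stroke→J1  (J1 flow already set via bond 4)
bond 1 stroke→J2  (GY1 both-in/both-out from 0)
bond 3 stroke→I1  (I1 integral (f out))
bond 2 stroke→J2  (J2: bond 3 brought flow, rest push out)
bond 5 stroke→J3  (J3: bond 2 brought flow, rest push out)

dp_I1/dt = 2*F_Sf1 - q_C1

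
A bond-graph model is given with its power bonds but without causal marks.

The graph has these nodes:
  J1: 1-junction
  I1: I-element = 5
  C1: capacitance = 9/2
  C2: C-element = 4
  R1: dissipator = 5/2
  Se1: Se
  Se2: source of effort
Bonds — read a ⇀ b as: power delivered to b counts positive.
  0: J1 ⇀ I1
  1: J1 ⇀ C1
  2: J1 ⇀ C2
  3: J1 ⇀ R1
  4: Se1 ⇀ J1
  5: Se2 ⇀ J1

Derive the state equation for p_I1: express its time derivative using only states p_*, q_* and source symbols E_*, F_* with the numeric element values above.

#4 stroke→J1  (Se1: effort source, stroke at far end)
#5 stroke→J1  (Se2 fixes effort; stroke away)
#0 stroke→I1  (I1 integral (f out))
#1 stroke→J1  (1-jn J1 has f-setter on 0)
#2 stroke→J1  (common-f at J1 fixed by 0)
#3 stroke→J1  (J1 flow already set via bond 0)

dp_I1/dt = E_Se1 + E_Se2 - p_I1/2 - 2*q_C1/9 - q_C2/4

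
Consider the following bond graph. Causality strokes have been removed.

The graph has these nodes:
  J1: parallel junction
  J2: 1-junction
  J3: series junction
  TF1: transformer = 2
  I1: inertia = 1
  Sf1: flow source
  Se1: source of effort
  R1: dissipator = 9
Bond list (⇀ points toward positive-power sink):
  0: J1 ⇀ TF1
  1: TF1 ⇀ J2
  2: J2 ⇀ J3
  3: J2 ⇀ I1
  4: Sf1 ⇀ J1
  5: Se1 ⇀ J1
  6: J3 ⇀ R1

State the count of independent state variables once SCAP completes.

bond 4 stroke→Sf1  (Sf1 fixes flow; stroke at Sf1)
bond 5 stroke→J1  (source Se1 imposes e)
bond 0 stroke→TF1  (common-e at J1 fixed by 5)
bond 1 stroke→J2  (TF1: transformer flips bond 0)
bond 3 stroke→I1  (I1 integral (f out))
bond 2 stroke→J2  (1-jn J2 has f-setter on 3)
bond 6 stroke→J3  (J3: bond 2 brought flow, rest push out)

1  (I1 all integral)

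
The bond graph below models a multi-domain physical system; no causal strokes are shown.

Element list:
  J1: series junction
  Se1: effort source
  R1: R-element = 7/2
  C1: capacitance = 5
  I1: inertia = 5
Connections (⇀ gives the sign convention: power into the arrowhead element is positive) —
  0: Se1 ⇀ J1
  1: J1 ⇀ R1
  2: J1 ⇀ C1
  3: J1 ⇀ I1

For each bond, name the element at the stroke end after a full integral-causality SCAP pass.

b0 |J1  (source Se1 imposes e)
b2 |J1  (prefer integral on C1)
b3 |I1  (I1 outputs flow p/I1)
b1 |J1  (1-jn J1 has f-setter on 3)

b0 stroke at J1
b1 stroke at J1
b2 stroke at J1
b3 stroke at I1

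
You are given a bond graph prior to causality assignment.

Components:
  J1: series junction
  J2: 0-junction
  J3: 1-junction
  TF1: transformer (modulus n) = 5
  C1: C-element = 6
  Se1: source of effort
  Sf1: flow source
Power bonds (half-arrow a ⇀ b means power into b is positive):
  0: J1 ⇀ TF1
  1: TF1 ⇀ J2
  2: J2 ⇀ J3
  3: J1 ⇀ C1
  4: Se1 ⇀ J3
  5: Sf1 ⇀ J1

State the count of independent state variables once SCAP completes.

1  (C1 all integral)

bond 4 stroke at J3  (Se1: effort source, stroke at far end)
bond 5 stroke at Sf1  (Sf1 (Sf) sets flow on bond)
bond 0 stroke at J1  (common-f at J1 fixed by 5)
bond 3 stroke at J1  (J1: bond 5 brought flow, rest push out)
bond 2 stroke at J2  (only one flow-in slot at J3)
bond 1 stroke at TF1  (through TF1, causality passes straight; one stroke at TF1)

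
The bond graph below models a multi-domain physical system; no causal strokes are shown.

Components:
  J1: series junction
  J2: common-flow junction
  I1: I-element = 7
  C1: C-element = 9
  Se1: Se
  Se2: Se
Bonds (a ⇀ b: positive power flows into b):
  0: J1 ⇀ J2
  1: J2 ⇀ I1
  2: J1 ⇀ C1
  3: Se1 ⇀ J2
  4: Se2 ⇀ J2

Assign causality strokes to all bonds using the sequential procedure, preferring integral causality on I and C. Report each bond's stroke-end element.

b0 stroke→J2
b1 stroke→I1
b2 stroke→J1
b3 stroke→J2
b4 stroke→J2

bond 3 stroke at J2  (source Se1 imposes e)
bond 4 stroke at J2  (Se2 (Se) sets effort on bond)
bond 1 stroke at I1  (I1: I, integral causality)
bond 0 stroke at J2  (J2 flow already set via bond 1)
bond 2 stroke at J1  (common-f at J1 fixed by 0)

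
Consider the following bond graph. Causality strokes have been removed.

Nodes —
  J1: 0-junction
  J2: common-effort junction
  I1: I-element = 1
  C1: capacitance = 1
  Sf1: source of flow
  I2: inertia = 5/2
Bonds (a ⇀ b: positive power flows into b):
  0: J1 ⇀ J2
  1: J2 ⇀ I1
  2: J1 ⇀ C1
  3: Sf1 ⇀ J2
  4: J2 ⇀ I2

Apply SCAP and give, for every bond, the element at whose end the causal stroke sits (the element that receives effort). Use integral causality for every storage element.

β3 |Sf1  (source Sf1 imposes f)
β1 |I1  (I1 outputs flow p/I1)
β2 |J1  (prefer integral on C1)
β0 |J2  (common-e at J1 fixed by 2)
β4 |I2  (J2 effort already set via bond 0)

β0 →J2
β1 →I1
β2 →J1
β3 →Sf1
β4 →I2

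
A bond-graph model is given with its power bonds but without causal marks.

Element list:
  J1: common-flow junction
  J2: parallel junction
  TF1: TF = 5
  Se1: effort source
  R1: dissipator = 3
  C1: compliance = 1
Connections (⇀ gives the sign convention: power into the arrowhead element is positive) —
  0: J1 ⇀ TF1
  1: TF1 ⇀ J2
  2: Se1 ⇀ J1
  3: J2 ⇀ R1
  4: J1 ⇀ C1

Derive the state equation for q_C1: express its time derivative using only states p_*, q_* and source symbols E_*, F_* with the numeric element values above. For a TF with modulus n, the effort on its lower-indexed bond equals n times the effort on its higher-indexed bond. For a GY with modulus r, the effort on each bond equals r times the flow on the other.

dq_C1/dt = E_Se1/75 - q_C1/75

bond 2 stroke at J1  (Se1 fixes effort; stroke away)
bond 4 stroke at J1  (C1 outputs effort q/C1)
bond 0 stroke at TF1  (J1 needs exactly one f-in)
bond 1 stroke at J2  (TF TF1: opposite of bond 0)
bond 3 stroke at R1  (0-jn J2 has e-setter on 1)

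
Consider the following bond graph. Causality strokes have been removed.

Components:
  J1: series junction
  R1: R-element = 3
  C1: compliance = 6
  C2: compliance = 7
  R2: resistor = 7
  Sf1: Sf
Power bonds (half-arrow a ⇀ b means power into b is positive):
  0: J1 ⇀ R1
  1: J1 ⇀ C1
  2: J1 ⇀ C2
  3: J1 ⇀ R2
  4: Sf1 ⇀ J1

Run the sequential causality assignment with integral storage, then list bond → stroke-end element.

b0 →J1
b1 →J1
b2 →J1
b3 →J1
b4 →Sf1

β4 |Sf1  (Sf1 fixes flow; stroke at Sf1)
β0 |J1  (J1: bond 4 brought flow, rest push out)
β1 |J1  (J1: bond 4 brought flow, rest push out)
β2 |J1  (1-jn J1 has f-setter on 4)
β3 |J1  (1-jn J1 has f-setter on 4)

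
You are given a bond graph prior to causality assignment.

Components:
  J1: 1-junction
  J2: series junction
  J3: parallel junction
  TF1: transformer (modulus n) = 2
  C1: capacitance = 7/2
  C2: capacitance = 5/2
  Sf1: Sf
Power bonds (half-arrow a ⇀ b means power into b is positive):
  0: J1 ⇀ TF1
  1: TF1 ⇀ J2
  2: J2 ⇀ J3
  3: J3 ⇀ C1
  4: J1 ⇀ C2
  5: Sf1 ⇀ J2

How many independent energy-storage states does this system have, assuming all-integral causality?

2  (C1, C2 all integral)

b5 stroke→Sf1  (Sf1: flow source, stroke at near end)
b1 stroke→J2  (J2 flow already set via bond 5)
b2 stroke→J2  (1-jn J2 has f-setter on 5)
b3 stroke→J3  (J3: last free bond brings effort in)
b0 stroke→TF1  (TF TF1: opposite of bond 1)
b4 stroke→J1  (common-f at J1 fixed by 0)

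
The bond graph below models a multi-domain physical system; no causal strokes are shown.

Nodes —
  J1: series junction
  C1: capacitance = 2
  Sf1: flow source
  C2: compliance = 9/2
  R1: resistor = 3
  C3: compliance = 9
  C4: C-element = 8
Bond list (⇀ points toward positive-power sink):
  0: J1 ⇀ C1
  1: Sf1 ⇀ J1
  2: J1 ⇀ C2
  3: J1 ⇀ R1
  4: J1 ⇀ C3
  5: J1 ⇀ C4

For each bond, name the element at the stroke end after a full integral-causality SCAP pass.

bond 1 stroke→Sf1  (source Sf1 imposes f)
bond 0 stroke→J1  (common-f at J1 fixed by 1)
bond 2 stroke→J1  (J1: bond 1 brought flow, rest push out)
bond 3 stroke→J1  (J1: bond 1 brought flow, rest push out)
bond 4 stroke→J1  (common-f at J1 fixed by 1)
bond 5 stroke→J1  (common-f at J1 fixed by 1)

bond 0 |J1
bond 1 |Sf1
bond 2 |J1
bond 3 |J1
bond 4 |J1
bond 5 |J1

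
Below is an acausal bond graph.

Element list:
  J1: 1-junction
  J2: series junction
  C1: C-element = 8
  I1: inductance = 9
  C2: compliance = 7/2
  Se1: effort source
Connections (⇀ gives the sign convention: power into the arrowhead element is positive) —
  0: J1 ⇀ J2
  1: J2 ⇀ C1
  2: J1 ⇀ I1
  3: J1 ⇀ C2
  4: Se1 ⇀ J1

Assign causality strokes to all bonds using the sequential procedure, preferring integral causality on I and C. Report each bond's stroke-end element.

b0 stroke→J1
b1 stroke→J2
b2 stroke→I1
b3 stroke→J1
b4 stroke→J1

#4 stroke→J1  (Se1 fixes effort; stroke away)
#1 stroke→J2  (prefer integral on C1)
#0 stroke→J1  (closing 1-jn rule on J2)
#2 stroke→I1  (I1 outputs flow p/I1)
#3 stroke→J1  (J1: bond 2 brought flow, rest push out)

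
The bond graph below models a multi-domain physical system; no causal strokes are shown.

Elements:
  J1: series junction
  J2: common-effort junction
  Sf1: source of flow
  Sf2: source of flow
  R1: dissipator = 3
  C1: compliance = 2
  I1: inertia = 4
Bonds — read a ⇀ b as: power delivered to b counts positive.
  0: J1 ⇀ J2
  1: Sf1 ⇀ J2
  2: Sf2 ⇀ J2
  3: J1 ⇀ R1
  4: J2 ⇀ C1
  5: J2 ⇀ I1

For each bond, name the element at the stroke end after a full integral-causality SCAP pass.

#0 stroke at J1
#1 stroke at Sf1
#2 stroke at Sf2
#3 stroke at R1
#4 stroke at J2
#5 stroke at I1

#1 →Sf1  (Sf1 fixes flow; stroke at Sf1)
#2 →Sf2  (source Sf2 imposes f)
#4 →J2  (prefer integral on C1)
#0 →J1  (common-e at J2 fixed by 4)
#5 →I1  (J2: bond 4 brought effort, rest push out)
#3 →R1  (J1: last free bond brings flow in)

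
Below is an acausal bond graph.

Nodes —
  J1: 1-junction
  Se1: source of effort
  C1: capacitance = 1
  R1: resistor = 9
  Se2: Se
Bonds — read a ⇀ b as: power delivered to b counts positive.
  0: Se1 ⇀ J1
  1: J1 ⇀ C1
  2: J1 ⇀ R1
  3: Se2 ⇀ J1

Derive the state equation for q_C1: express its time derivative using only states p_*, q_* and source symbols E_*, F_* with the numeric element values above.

dq_C1/dt = E_Se1/9 + E_Se2/9 - q_C1/9

b0 |J1  (source Se1 imposes e)
b3 |J1  (Se2 (Se) sets effort on bond)
b1 |J1  (C1 outputs effort q/C1)
b2 |R1  (only one flow-in slot at J1)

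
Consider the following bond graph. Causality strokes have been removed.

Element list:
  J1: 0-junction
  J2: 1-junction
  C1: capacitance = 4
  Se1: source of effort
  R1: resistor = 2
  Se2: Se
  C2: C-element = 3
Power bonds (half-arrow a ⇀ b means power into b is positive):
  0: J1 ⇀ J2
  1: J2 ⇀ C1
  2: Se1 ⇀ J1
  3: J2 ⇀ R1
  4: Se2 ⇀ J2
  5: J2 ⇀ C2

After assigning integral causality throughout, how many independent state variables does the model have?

2  (C1, C2 all integral)

bond 2 →J1  (source Se1 imposes e)
bond 4 →J2  (Se2 fixes effort; stroke away)
bond 0 →J2  (J1 effort already set via bond 2)
bond 1 →J2  (prefer integral on C1)
bond 5 →J2  (C2: C, integral causality)
bond 3 →R1  (closing 1-jn rule on J2)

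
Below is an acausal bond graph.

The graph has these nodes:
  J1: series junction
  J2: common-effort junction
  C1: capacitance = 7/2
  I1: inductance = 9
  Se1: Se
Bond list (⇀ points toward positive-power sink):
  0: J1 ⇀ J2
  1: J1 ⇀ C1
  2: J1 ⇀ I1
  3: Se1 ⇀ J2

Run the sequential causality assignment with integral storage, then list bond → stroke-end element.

β3 →J2  (source Se1 imposes e)
β0 →J1  (0-jn J2 has e-setter on 3)
β1 →J1  (C1: C, integral causality)
β2 →I1  (closing 1-jn rule on J1)

#0 stroke at J1
#1 stroke at J1
#2 stroke at I1
#3 stroke at J2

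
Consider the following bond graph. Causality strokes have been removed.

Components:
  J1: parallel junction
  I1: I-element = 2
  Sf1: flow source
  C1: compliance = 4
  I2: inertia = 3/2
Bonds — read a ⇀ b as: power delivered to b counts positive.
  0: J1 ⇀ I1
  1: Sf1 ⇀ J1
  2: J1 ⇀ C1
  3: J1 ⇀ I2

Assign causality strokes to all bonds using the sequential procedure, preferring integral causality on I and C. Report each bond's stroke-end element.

β1 stroke→Sf1  (source Sf1 imposes f)
β0 stroke→I1  (I1 outputs flow p/I1)
β2 stroke→J1  (C1 integral (e out))
β3 stroke→I2  (0-jn J1 has e-setter on 2)

b0 →I1
b1 →Sf1
b2 →J1
b3 →I2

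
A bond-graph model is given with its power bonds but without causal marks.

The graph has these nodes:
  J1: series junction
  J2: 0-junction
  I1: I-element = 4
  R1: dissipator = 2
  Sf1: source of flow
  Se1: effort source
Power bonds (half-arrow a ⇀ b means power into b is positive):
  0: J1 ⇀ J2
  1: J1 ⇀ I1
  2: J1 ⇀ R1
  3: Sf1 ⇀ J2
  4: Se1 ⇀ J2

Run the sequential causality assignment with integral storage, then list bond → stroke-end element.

#3 →Sf1  (Sf1: flow source, stroke at near end)
#4 →J2  (source Se1 imposes e)
#0 →J1  (0-jn J2 has e-setter on 4)
#1 →I1  (prefer integral on I1)
#2 →J1  (J1 flow already set via bond 1)

β0 stroke→J1
β1 stroke→I1
β2 stroke→J1
β3 stroke→Sf1
β4 stroke→J2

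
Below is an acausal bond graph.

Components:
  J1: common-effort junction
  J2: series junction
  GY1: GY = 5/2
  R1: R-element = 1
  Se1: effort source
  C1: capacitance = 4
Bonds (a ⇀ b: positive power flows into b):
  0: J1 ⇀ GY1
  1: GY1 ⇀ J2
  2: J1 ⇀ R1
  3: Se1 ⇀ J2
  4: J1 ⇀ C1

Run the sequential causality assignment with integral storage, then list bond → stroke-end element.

β3 →J2  (source Se1 imposes e)
β1 →GY1  (J2: last free bond brings flow in)
β0 →GY1  (GY1: gyrator matches bond 1)
β4 →J1  (C1 outputs effort q/C1)
β2 →R1  (J1: bond 4 brought effort, rest push out)

#0 →GY1
#1 →GY1
#2 →R1
#3 →J2
#4 →J1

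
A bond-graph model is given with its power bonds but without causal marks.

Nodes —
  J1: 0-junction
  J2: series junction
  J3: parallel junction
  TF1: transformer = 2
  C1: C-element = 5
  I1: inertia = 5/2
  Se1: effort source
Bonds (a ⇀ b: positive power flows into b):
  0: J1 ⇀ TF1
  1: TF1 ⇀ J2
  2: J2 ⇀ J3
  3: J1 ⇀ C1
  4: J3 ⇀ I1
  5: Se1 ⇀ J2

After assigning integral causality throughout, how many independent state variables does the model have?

2  (C1, I1 all integral)

bond 5 stroke→J2  (source Se1 imposes e)
bond 3 stroke→J1  (C1 outputs effort q/C1)
bond 0 stroke→TF1  (0-jn J1 has e-setter on 3)
bond 1 stroke→J2  (TF TF1: opposite of bond 0)
bond 2 stroke→J3  (J2 needs exactly one f-in)
bond 4 stroke→I1  (0-jn J3 has e-setter on 2)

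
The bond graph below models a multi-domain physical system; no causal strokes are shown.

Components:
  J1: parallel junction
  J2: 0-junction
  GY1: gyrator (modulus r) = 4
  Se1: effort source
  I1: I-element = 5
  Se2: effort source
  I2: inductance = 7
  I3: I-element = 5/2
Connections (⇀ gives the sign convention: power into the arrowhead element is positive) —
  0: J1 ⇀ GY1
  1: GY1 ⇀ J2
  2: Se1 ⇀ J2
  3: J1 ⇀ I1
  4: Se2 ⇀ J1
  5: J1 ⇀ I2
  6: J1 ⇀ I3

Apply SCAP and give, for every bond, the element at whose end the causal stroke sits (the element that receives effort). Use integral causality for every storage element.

#0 stroke at GY1
#1 stroke at GY1
#2 stroke at J2
#3 stroke at I1
#4 stroke at J1
#5 stroke at I2
#6 stroke at I3

b2 →J2  (Se1 fixes effort; stroke away)
b4 →J1  (Se2 (Se) sets effort on bond)
b0 →GY1  (J1: bond 4 brought effort, rest push out)
b3 →I1  (0-jn J1 has e-setter on 4)
b5 →I2  (common-e at J1 fixed by 4)
b6 →I3  (J1: bond 4 brought effort, rest push out)
b1 →GY1  (J2 effort already set via bond 2)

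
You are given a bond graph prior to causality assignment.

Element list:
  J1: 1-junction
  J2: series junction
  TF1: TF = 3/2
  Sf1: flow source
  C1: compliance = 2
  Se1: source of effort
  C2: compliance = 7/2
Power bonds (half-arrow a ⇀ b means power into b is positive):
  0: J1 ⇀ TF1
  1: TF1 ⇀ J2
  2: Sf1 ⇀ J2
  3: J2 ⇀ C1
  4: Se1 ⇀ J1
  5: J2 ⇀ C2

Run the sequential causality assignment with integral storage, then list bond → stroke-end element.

β0 stroke at TF1
β1 stroke at J2
β2 stroke at Sf1
β3 stroke at J2
β4 stroke at J1
β5 stroke at J2

#2 →Sf1  (Sf1 (Sf) sets flow on bond)
#4 →J1  (Se1 fixes effort; stroke away)
#0 →TF1  (only one flow-in slot at J1)
#1 →J2  (J2 flow already set via bond 2)
#3 →J2  (J2 flow already set via bond 2)
#5 →J2  (1-jn J2 has f-setter on 2)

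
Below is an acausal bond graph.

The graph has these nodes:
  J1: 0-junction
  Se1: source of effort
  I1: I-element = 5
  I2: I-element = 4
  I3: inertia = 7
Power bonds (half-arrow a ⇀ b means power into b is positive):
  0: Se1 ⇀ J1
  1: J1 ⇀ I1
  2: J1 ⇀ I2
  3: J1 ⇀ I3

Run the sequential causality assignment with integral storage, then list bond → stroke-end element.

#0 →J1  (source Se1 imposes e)
#1 →I1  (0-jn J1 has e-setter on 0)
#2 →I2  (J1 effort already set via bond 0)
#3 →I3  (0-jn J1 has e-setter on 0)

β0 stroke at J1
β1 stroke at I1
β2 stroke at I2
β3 stroke at I3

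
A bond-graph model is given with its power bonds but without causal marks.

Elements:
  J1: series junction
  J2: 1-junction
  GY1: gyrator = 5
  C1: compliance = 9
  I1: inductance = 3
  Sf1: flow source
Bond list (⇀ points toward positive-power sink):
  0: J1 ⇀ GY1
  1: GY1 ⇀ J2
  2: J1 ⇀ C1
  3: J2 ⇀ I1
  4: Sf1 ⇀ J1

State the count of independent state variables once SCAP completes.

#4 stroke→Sf1  (Sf1 fixes flow; stroke at Sf1)
#0 stroke→J1  (J1 flow already set via bond 4)
#2 stroke→J1  (1-jn J1 has f-setter on 4)
#1 stroke→J2  (GY1 both-in/both-out from 0)
#3 stroke→I1  (only one flow-in slot at J2)

2  (C1, I1 all integral)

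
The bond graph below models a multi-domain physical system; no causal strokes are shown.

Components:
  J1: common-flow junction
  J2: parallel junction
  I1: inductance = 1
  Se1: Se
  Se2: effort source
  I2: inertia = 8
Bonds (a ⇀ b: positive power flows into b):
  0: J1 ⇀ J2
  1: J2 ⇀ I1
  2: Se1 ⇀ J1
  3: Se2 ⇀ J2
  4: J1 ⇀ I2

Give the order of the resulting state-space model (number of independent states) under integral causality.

#2 stroke→J1  (Se1 fixes effort; stroke away)
#3 stroke→J2  (Se2: effort source, stroke at far end)
#0 stroke→J1  (0-jn J2 has e-setter on 3)
#1 stroke→I1  (0-jn J2 has e-setter on 3)
#4 stroke→I2  (closing 1-jn rule on J1)

2  (I1, I2 all integral)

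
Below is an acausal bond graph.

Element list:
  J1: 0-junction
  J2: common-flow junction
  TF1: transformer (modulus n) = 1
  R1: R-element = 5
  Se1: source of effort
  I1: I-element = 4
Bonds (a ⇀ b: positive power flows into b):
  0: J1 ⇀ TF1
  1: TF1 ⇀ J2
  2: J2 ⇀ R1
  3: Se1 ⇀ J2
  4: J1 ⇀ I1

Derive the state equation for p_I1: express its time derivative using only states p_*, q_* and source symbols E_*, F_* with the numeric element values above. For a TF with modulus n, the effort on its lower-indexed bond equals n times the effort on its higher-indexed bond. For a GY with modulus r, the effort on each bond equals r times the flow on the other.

dp_I1/dt = -E_Se1 - 5*p_I1/4

β3 |J2  (Se1 fixes effort; stroke away)
β4 |I1  (I1 outputs flow p/I1)
β0 |J1  (only one effort-in slot at J1)
β1 |TF1  (through TF1, causality passes straight; one stroke at TF1)
β2 |J2  (J2 flow already set via bond 1)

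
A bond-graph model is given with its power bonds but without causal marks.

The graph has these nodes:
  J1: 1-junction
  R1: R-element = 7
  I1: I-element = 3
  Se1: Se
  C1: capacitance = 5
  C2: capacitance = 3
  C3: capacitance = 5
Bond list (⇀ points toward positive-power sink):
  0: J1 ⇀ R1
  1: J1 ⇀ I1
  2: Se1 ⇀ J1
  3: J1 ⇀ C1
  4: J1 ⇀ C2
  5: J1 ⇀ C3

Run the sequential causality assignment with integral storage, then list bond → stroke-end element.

b0 →J1
b1 →I1
b2 →J1
b3 →J1
b4 →J1
b5 →J1

bond 2 stroke→J1  (Se1 (Se) sets effort on bond)
bond 1 stroke→I1  (prefer integral on I1)
bond 0 stroke→J1  (J1: bond 1 brought flow, rest push out)
bond 3 stroke→J1  (J1 flow already set via bond 1)
bond 4 stroke→J1  (1-jn J1 has f-setter on 1)
bond 5 stroke→J1  (J1: bond 1 brought flow, rest push out)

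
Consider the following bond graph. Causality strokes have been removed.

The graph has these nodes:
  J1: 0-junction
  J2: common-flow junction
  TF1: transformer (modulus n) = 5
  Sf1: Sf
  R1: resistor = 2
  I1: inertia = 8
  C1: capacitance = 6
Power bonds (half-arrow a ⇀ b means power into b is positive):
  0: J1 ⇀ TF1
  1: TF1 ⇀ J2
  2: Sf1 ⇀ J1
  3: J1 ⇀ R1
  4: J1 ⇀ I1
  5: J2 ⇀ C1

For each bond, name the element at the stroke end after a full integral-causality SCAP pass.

bond 2 |Sf1  (source Sf1 imposes f)
bond 4 |I1  (I1 outputs flow p/I1)
bond 5 |J2  (C1: C, integral causality)
bond 1 |TF1  (only one flow-in slot at J2)
bond 0 |J1  (through TF1, causality passes straight; one stroke at TF1)
bond 3 |R1  (J1: bond 0 brought effort, rest push out)

bond 0 stroke→J1
bond 1 stroke→TF1
bond 2 stroke→Sf1
bond 3 stroke→R1
bond 4 stroke→I1
bond 5 stroke→J2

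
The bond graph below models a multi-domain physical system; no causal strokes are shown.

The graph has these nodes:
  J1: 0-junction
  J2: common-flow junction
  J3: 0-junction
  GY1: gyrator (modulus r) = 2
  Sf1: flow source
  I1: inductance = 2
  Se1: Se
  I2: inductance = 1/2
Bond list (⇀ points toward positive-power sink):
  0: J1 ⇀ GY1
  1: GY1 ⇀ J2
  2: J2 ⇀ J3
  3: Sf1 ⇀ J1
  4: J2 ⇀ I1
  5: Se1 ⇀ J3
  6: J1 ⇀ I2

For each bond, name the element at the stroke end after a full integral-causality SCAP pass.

b3 stroke→Sf1  (source Sf1 imposes f)
b5 stroke→J3  (Se1: effort source, stroke at far end)
b2 stroke→J2  (0-jn J3 has e-setter on 5)
b4 stroke→I1  (I1 integral (f out))
b1 stroke→J2  (common-f at J2 fixed by 4)
b0 stroke→J1  (GY1: gyrator matches bond 1)
b6 stroke→I2  (common-e at J1 fixed by 0)

#0 |J1
#1 |J2
#2 |J2
#3 |Sf1
#4 |I1
#5 |J3
#6 |I2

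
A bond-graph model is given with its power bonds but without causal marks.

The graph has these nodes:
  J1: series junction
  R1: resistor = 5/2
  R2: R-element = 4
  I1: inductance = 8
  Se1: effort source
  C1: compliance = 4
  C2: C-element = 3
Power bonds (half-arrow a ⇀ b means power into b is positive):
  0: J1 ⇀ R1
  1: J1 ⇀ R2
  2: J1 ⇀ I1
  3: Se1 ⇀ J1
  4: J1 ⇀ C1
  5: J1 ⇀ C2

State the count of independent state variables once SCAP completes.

3  (C1, C2, I1 all integral)

b3 stroke at J1  (Se1 fixes effort; stroke away)
b2 stroke at I1  (I1: I, integral causality)
b0 stroke at J1  (1-jn J1 has f-setter on 2)
b1 stroke at J1  (J1: bond 2 brought flow, rest push out)
b4 stroke at J1  (common-f at J1 fixed by 2)
b5 stroke at J1  (1-jn J1 has f-setter on 2)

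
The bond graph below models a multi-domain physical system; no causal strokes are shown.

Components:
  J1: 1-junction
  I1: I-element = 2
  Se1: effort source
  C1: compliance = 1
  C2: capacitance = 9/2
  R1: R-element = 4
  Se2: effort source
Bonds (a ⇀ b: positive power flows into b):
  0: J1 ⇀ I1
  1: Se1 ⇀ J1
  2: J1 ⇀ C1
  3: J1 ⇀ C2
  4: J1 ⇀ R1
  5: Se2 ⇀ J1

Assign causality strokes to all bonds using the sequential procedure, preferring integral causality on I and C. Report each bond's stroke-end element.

b0 stroke→I1
b1 stroke→J1
b2 stroke→J1
b3 stroke→J1
b4 stroke→J1
b5 stroke→J1

#1 stroke at J1  (Se1 (Se) sets effort on bond)
#5 stroke at J1  (Se2 (Se) sets effort on bond)
#0 stroke at I1  (prefer integral on I1)
#2 stroke at J1  (J1: bond 0 brought flow, rest push out)
#3 stroke at J1  (J1: bond 0 brought flow, rest push out)
#4 stroke at J1  (common-f at J1 fixed by 0)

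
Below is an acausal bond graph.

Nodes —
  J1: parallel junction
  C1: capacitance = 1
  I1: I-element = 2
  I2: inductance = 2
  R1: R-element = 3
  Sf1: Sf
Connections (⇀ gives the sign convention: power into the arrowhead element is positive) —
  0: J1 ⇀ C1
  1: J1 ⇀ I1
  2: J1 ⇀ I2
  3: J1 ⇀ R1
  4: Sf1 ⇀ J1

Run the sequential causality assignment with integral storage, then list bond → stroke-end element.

b4 stroke→Sf1  (Sf1 (Sf) sets flow on bond)
b0 stroke→J1  (C1 integral (e out))
b1 stroke→I1  (J1 effort already set via bond 0)
b2 stroke→I2  (J1 effort already set via bond 0)
b3 stroke→R1  (0-jn J1 has e-setter on 0)

#0 stroke at J1
#1 stroke at I1
#2 stroke at I2
#3 stroke at R1
#4 stroke at Sf1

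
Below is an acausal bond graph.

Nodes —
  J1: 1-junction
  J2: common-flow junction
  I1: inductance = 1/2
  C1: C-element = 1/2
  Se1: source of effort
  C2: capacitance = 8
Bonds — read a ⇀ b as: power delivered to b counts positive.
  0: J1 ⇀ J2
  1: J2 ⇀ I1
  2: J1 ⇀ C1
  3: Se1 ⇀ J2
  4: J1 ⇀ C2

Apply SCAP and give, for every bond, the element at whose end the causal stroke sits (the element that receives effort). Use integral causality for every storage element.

β3 →J2  (Se1: effort source, stroke at far end)
β1 →I1  (I1: I, integral causality)
β0 →J2  (1-jn J2 has f-setter on 1)
β2 →J1  (common-f at J1 fixed by 0)
β4 →J1  (common-f at J1 fixed by 0)

#0 stroke→J2
#1 stroke→I1
#2 stroke→J1
#3 stroke→J2
#4 stroke→J1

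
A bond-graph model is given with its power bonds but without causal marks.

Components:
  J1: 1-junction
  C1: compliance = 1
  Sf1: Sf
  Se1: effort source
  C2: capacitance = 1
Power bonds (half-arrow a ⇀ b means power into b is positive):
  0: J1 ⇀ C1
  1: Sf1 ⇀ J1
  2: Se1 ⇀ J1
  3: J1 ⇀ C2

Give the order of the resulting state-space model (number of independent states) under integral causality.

2  (C1, C2 all integral)

bond 1 stroke at Sf1  (Sf1: flow source, stroke at near end)
bond 2 stroke at J1  (Se1 fixes effort; stroke away)
bond 0 stroke at J1  (1-jn J1 has f-setter on 1)
bond 3 stroke at J1  (1-jn J1 has f-setter on 1)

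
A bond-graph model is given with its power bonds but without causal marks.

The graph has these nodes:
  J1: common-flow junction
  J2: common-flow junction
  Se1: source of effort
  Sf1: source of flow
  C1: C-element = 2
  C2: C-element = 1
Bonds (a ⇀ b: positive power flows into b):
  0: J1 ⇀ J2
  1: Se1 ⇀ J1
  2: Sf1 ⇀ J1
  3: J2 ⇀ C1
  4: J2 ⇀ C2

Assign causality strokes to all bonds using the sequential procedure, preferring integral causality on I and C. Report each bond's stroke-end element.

#0 stroke→J1
#1 stroke→J1
#2 stroke→Sf1
#3 stroke→J2
#4 stroke→J2

bond 1 →J1  (Se1 fixes effort; stroke away)
bond 2 →Sf1  (source Sf1 imposes f)
bond 0 →J1  (1-jn J1 has f-setter on 2)
bond 3 →J2  (1-jn J2 has f-setter on 0)
bond 4 →J2  (1-jn J2 has f-setter on 0)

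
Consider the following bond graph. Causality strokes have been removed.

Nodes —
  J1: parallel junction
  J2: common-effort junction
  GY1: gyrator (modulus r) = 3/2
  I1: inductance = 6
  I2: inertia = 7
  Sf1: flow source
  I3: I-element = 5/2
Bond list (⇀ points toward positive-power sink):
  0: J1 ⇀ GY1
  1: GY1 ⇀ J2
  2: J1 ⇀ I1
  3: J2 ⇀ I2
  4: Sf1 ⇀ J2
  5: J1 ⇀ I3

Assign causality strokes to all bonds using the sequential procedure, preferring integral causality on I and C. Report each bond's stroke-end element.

β4 →Sf1  (Sf1 fixes flow; stroke at Sf1)
β2 →I1  (prefer integral on I1)
β3 →I2  (I2 integral (f out))
β1 →J2  (closing 0-jn rule on J2)
β0 →J1  (GY1 both-in/both-out from 1)
β5 →I3  (J1: bond 0 brought effort, rest push out)

b0 |J1
b1 |J2
b2 |I1
b3 |I2
b4 |Sf1
b5 |I3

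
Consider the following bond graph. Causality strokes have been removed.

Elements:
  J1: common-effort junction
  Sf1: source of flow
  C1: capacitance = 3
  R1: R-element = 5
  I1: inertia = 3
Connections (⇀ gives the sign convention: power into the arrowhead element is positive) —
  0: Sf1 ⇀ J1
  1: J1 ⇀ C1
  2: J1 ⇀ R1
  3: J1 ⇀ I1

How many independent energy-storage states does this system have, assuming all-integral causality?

bond 0 |Sf1  (Sf1: flow source, stroke at near end)
bond 1 |J1  (C1: C, integral causality)
bond 2 |R1  (J1 effort already set via bond 1)
bond 3 |I1  (0-jn J1 has e-setter on 1)

2  (C1, I1 all integral)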